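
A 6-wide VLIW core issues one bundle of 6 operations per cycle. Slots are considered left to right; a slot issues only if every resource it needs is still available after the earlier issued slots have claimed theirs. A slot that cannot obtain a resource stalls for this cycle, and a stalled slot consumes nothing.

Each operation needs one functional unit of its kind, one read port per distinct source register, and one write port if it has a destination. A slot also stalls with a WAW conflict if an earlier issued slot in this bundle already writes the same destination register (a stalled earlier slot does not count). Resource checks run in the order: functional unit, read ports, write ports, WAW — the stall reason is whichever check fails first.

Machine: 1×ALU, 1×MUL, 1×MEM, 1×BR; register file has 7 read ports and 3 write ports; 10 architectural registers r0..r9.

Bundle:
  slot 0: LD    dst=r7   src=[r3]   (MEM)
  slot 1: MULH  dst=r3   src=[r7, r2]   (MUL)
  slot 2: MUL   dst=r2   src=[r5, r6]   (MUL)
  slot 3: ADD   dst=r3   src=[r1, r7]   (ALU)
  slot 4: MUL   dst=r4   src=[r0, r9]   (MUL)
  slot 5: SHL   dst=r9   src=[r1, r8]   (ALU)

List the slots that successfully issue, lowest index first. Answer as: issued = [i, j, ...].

  0. MEM→r7 ⇒ go  {1A/1Mu/0Ld/1B | 6r 2w}
  1. MUL→r3 ⇒ go  {1A/0Mu/0Ld/1B | 4r 1w}
  2. MUL→r2 ⇒ no(FU)  {1A/0Mu/0Ld/1B | 4r 1w}
  3. ALU→r3 ⇒ no(WAW)  {1A/0Mu/0Ld/1B | 4r 1w}
  4. MUL→r4 ⇒ no(FU)  {1A/0Mu/0Ld/1B | 4r 1w}
  5. ALU→r9 ⇒ go  {0A/0Mu/0Ld/1B | 2r 0w}

issued = [0, 1, 5]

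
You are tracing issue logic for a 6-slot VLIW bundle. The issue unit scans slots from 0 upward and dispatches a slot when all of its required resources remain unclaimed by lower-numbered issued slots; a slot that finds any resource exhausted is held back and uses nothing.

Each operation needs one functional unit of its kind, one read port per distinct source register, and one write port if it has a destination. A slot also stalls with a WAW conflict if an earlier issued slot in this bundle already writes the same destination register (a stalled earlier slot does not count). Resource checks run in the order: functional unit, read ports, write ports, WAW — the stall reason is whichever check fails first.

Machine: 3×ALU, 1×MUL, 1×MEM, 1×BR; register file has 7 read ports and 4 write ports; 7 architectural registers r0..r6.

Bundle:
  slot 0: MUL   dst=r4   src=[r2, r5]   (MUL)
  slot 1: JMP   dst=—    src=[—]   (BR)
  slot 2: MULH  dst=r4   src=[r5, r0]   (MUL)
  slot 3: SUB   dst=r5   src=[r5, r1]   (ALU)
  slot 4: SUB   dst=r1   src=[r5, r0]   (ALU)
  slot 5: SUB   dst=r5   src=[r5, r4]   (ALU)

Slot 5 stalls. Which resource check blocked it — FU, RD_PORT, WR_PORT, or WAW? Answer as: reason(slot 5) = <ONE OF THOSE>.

reason(slot 5) = RD_PORT

(0) want 1×MUL +2rd +1wr — yes → AL3|MU0|ME1|BR1|rd5|wr3
(1) want 1×BR +0rd +0wr — yes → AL3|MU0|ME1|BR0|rd5|wr3
(2) want 1×MUL +2rd +1wr — FU → AL3|MU0|ME1|BR0|rd5|wr3
(3) want 1×ALU +2rd +1wr — yes → AL2|MU0|ME1|BR0|rd3|wr2
(4) want 1×ALU +2rd +1wr — yes → AL1|MU0|ME1|BR0|rd1|wr1
(5) want 1×ALU +2rd +1wr — RD_PORT → AL1|MU0|ME1|BR0|rd1|wr1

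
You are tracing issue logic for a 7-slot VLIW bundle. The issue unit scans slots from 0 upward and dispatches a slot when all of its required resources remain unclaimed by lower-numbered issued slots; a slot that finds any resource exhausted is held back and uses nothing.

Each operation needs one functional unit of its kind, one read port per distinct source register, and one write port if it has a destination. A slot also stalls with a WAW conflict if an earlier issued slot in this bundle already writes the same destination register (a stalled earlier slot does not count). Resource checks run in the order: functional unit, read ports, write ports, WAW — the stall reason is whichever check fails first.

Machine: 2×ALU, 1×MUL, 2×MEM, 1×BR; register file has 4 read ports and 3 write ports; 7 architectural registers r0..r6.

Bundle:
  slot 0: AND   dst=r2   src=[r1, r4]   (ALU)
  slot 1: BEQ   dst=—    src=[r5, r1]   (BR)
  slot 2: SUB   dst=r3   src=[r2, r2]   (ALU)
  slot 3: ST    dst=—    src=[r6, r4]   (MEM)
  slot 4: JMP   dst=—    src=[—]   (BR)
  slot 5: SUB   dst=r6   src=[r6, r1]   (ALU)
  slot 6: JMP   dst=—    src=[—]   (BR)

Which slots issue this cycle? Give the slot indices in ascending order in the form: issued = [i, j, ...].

issued = [0, 1]

  0. ALU→r2 ⇒ go  {1A/1Mu/2Ld/1B | 2r 2w}
  1. BR ⇒ go  {1A/1Mu/2Ld/0B | 0r 2w}
  2. ALU→r3 ⇒ no(RD_PORT)  {1A/1Mu/2Ld/0B | 0r 2w}
  3. MEM ⇒ no(RD_PORT)  {1A/1Mu/2Ld/0B | 0r 2w}
  4. BR ⇒ no(FU)  {1A/1Mu/2Ld/0B | 0r 2w}
  5. ALU→r6 ⇒ no(RD_PORT)  {1A/1Mu/2Ld/0B | 0r 2w}
  6. BR ⇒ no(FU)  {1A/1Mu/2Ld/0B | 0r 2w}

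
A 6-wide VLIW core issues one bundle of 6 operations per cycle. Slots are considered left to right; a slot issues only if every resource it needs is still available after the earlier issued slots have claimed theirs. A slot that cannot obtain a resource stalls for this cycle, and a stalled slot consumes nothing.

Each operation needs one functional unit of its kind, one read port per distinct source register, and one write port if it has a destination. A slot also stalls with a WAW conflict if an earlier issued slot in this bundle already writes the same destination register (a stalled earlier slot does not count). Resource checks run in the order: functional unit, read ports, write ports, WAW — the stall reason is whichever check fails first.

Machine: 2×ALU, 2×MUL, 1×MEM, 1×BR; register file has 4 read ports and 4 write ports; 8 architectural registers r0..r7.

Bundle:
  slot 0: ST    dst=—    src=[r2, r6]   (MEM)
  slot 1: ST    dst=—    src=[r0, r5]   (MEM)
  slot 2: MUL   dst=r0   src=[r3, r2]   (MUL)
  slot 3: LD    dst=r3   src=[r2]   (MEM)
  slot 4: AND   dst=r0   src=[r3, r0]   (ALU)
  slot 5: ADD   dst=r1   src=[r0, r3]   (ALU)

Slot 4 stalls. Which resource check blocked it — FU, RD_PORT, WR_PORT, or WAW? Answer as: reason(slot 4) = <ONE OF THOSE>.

reason(slot 4) = RD_PORT

[0] MEM needs rd=2 wr=0: ok; after: ALU=2 MUL=2 MEM=0 BR=1, R=2, W=4
[1] MEM needs rd=2 wr=0: FU; after: ALU=2 MUL=2 MEM=0 BR=1, R=2, W=4
[2] MUL needs rd=2 wr=1: ok; after: ALU=2 MUL=1 MEM=0 BR=1, R=0, W=3
[3] MEM needs rd=1 wr=1: FU; after: ALU=2 MUL=1 MEM=0 BR=1, R=0, W=3
[4] ALU needs rd=2 wr=1: RD_PORT; after: ALU=2 MUL=1 MEM=0 BR=1, R=0, W=3
[5] ALU needs rd=2 wr=1: RD_PORT; after: ALU=2 MUL=1 MEM=0 BR=1, R=0, W=3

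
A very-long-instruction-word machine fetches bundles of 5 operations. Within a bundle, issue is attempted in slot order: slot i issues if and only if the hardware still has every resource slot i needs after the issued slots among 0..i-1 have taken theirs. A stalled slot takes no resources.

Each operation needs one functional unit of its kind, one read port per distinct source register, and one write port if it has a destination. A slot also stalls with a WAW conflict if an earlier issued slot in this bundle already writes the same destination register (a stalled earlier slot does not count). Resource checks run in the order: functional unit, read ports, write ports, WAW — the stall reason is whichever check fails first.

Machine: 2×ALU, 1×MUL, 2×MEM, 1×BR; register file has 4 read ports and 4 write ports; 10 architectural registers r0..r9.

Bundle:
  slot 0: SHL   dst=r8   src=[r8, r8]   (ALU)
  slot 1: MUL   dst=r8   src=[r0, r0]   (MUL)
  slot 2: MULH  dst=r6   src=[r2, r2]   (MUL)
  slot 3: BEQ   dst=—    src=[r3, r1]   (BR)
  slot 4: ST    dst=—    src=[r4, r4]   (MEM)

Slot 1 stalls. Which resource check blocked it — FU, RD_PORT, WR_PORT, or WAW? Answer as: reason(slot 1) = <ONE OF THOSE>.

reason(slot 1) = WAW

#0 ALU src=r8,r8 dispatched  <A:1 Mu:1 Ld:2 B:1 rd:3 wr:3>
#1 MUL src=r0,r0 held:WAW  <A:1 Mu:1 Ld:2 B:1 rd:3 wr:3>
#2 MUL src=r2,r2 dispatched  <A:1 Mu:0 Ld:2 B:1 rd:2 wr:2>
#3 BR src=r3,r1 dispatched  <A:1 Mu:0 Ld:2 B:0 rd:0 wr:2>
#4 MEM src=r4,r4 held:RD_PORT  <A:1 Mu:0 Ld:2 B:0 rd:0 wr:2>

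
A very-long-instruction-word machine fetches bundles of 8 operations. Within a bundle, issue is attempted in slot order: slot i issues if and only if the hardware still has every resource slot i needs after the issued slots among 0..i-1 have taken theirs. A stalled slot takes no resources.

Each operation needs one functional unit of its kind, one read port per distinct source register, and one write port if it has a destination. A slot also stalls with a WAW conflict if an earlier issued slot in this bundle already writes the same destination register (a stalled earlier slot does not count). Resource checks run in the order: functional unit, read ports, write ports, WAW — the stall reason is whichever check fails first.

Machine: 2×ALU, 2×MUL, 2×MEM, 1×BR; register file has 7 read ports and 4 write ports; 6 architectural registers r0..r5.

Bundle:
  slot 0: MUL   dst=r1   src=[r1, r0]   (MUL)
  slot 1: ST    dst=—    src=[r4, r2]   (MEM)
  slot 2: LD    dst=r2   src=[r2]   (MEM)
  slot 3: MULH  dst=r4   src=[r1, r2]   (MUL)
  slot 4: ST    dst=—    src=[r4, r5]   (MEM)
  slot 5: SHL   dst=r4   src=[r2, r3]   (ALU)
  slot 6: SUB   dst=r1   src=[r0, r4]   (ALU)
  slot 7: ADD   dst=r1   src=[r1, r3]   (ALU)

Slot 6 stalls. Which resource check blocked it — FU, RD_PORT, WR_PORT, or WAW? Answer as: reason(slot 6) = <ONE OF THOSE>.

reason(slot 6) = RD_PORT

[0] MUL needs rd=2 wr=1: ok; after: ALU=2 MUL=1 MEM=2 BR=1, R=5, W=3
[1] MEM needs rd=2 wr=0: ok; after: ALU=2 MUL=1 MEM=1 BR=1, R=3, W=3
[2] MEM needs rd=1 wr=1: ok; after: ALU=2 MUL=1 MEM=0 BR=1, R=2, W=2
[3] MUL needs rd=2 wr=1: ok; after: ALU=2 MUL=0 MEM=0 BR=1, R=0, W=1
[4] MEM needs rd=2 wr=0: FU; after: ALU=2 MUL=0 MEM=0 BR=1, R=0, W=1
[5] ALU needs rd=2 wr=1: RD_PORT; after: ALU=2 MUL=0 MEM=0 BR=1, R=0, W=1
[6] ALU needs rd=2 wr=1: RD_PORT; after: ALU=2 MUL=0 MEM=0 BR=1, R=0, W=1
[7] ALU needs rd=2 wr=1: RD_PORT; after: ALU=2 MUL=0 MEM=0 BR=1, R=0, W=1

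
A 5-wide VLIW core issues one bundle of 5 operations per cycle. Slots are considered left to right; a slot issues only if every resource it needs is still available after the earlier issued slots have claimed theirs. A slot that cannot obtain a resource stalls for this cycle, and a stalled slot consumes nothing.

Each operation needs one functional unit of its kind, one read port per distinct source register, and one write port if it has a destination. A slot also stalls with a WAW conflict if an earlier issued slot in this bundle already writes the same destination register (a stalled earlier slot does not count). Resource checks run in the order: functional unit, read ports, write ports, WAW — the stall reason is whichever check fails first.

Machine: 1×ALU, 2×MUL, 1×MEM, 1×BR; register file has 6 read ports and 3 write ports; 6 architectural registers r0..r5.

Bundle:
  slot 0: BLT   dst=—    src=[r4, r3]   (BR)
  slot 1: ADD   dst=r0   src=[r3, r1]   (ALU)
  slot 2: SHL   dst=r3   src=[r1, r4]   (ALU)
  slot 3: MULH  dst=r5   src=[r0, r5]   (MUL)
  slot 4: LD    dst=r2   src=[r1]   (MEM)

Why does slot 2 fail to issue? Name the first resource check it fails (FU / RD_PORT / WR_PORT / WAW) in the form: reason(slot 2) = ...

reason(slot 2) = FU

(0) want 1×BR +2rd +0wr — yes → AL1|MU2|ME1|BR0|rd4|wr3
(1) want 1×ALU +2rd +1wr — yes → AL0|MU2|ME1|BR0|rd2|wr2
(2) want 1×ALU +2rd +1wr — FU → AL0|MU2|ME1|BR0|rd2|wr2
(3) want 1×MUL +2rd +1wr — yes → AL0|MU1|ME1|BR0|rd0|wr1
(4) want 1×MEM +1rd +1wr — RD_PORT → AL0|MU1|ME1|BR0|rd0|wr1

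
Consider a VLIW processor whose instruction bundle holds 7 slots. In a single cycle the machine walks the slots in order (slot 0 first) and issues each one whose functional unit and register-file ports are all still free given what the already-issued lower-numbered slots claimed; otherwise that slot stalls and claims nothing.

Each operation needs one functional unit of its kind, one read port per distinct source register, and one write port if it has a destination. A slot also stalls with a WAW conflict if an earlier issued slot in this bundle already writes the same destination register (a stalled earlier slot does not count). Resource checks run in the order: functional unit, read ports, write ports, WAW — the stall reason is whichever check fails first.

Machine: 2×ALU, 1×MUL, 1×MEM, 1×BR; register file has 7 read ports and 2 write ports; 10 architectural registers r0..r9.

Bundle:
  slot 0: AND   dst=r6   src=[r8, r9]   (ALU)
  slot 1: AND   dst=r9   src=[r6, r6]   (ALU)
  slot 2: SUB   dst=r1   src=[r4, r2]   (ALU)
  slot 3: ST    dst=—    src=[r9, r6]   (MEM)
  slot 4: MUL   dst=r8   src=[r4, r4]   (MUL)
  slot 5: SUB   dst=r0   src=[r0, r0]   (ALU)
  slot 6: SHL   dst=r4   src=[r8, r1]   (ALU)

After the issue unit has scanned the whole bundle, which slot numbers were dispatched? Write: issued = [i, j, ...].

[0] ALU needs rd=2 wr=1: ok; after: ALU=1 MUL=1 MEM=1 BR=1, R=5, W=1
[1] ALU needs rd=1 wr=1: ok; after: ALU=0 MUL=1 MEM=1 BR=1, R=4, W=0
[2] ALU needs rd=2 wr=1: FU; after: ALU=0 MUL=1 MEM=1 BR=1, R=4, W=0
[3] MEM needs rd=2 wr=0: ok; after: ALU=0 MUL=1 MEM=0 BR=1, R=2, W=0
[4] MUL needs rd=1 wr=1: WR_PORT; after: ALU=0 MUL=1 MEM=0 BR=1, R=2, W=0
[5] ALU needs rd=1 wr=1: FU; after: ALU=0 MUL=1 MEM=0 BR=1, R=2, W=0
[6] ALU needs rd=2 wr=1: FU; after: ALU=0 MUL=1 MEM=0 BR=1, R=2, W=0

issued = [0, 1, 3]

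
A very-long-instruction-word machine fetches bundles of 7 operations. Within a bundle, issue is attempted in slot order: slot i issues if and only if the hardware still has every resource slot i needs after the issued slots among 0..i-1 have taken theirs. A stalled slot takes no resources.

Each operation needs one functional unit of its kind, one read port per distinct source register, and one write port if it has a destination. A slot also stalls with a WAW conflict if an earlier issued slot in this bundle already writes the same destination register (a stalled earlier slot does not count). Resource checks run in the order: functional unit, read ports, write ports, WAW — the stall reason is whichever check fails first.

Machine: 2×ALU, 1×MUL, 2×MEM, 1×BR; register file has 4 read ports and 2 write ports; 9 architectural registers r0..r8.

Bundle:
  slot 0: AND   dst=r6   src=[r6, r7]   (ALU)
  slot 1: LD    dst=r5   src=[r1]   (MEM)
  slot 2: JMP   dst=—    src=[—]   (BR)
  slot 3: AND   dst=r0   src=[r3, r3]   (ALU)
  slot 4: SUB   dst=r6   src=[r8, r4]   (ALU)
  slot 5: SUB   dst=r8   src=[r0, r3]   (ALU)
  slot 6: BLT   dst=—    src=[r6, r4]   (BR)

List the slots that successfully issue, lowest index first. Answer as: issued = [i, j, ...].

issued = [0, 1, 2]

  0. ALU→r6 ⇒ go  {1A/1Mu/2Ld/1B | 2r 1w}
  1. MEM→r5 ⇒ go  {1A/1Mu/1Ld/1B | 1r 0w}
  2. BR ⇒ go  {1A/1Mu/1Ld/0B | 1r 0w}
  3. ALU→r0 ⇒ no(WR_PORT)  {1A/1Mu/1Ld/0B | 1r 0w}
  4. ALU→r6 ⇒ no(RD_PORT)  {1A/1Mu/1Ld/0B | 1r 0w}
  5. ALU→r8 ⇒ no(RD_PORT)  {1A/1Mu/1Ld/0B | 1r 0w}
  6. BR ⇒ no(FU)  {1A/1Mu/1Ld/0B | 1r 0w}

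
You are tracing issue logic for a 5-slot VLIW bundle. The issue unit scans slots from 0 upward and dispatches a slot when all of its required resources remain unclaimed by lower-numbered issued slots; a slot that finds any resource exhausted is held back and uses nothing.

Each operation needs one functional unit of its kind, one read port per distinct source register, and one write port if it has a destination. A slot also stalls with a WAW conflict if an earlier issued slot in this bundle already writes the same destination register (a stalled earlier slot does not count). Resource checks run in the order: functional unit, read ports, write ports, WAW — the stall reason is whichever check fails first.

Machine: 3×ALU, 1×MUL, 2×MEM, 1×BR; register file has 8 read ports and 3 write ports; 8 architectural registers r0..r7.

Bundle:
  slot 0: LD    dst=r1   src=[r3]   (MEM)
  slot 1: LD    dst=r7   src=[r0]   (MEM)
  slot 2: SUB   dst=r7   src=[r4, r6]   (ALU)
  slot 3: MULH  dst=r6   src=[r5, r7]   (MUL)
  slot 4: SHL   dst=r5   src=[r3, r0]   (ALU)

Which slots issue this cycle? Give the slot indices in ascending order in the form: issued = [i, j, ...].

#0 MEM src=r3 dispatched  <A:3 Mu:1 Ld:1 B:1 rd:7 wr:2>
#1 MEM src=r0 dispatched  <A:3 Mu:1 Ld:0 B:1 rd:6 wr:1>
#2 ALU src=r4,r6 held:WAW  <A:3 Mu:1 Ld:0 B:1 rd:6 wr:1>
#3 MUL src=r5,r7 dispatched  <A:3 Mu:0 Ld:0 B:1 rd:4 wr:0>
#4 ALU src=r3,r0 held:WR_PORT  <A:3 Mu:0 Ld:0 B:1 rd:4 wr:0>

issued = [0, 1, 3]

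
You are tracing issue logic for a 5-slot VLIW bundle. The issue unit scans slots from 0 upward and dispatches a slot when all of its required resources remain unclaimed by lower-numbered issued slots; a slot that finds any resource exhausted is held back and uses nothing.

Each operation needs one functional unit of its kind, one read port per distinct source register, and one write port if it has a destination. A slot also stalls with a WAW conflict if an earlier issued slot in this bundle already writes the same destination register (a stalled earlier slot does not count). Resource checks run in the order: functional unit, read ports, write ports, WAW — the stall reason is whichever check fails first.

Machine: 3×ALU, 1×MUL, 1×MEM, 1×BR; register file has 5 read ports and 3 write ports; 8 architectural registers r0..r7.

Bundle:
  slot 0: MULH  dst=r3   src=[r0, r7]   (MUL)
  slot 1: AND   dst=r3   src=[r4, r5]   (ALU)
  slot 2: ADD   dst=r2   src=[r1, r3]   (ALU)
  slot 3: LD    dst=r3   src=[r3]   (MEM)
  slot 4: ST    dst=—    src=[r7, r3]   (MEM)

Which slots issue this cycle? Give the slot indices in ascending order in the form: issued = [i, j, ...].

[0] MUL needs rd=2 wr=1: ok; after: ALU=3 MUL=0 MEM=1 BR=1, R=3, W=2
[1] ALU needs rd=2 wr=1: WAW; after: ALU=3 MUL=0 MEM=1 BR=1, R=3, W=2
[2] ALU needs rd=2 wr=1: ok; after: ALU=2 MUL=0 MEM=1 BR=1, R=1, W=1
[3] MEM needs rd=1 wr=1: WAW; after: ALU=2 MUL=0 MEM=1 BR=1, R=1, W=1
[4] MEM needs rd=2 wr=0: RD_PORT; after: ALU=2 MUL=0 MEM=1 BR=1, R=1, W=1

issued = [0, 2]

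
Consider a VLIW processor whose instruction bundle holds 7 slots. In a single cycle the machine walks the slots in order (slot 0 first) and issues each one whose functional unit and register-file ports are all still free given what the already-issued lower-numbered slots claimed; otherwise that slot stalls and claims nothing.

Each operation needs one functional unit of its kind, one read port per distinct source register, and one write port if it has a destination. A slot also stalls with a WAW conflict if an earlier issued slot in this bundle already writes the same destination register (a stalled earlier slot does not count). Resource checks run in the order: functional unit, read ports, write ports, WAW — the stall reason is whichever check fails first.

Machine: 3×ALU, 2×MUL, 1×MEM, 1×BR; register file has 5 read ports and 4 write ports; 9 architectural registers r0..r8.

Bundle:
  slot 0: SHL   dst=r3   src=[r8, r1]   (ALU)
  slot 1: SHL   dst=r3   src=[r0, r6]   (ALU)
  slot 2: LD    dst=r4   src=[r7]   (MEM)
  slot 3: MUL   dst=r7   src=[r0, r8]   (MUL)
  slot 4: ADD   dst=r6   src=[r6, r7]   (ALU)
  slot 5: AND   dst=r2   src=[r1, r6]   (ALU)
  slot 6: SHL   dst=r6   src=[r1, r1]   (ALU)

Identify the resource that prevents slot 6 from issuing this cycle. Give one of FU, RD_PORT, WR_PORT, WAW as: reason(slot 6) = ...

(0) want 1×ALU +2rd +1wr — yes → AL2|MU2|ME1|BR1|rd3|wr3
(1) want 1×ALU +2rd +1wr — WAW → AL2|MU2|ME1|BR1|rd3|wr3
(2) want 1×MEM +1rd +1wr — yes → AL2|MU2|ME0|BR1|rd2|wr2
(3) want 1×MUL +2rd +1wr — yes → AL2|MU1|ME0|BR1|rd0|wr1
(4) want 1×ALU +2rd +1wr — RD_PORT → AL2|MU1|ME0|BR1|rd0|wr1
(5) want 1×ALU +2rd +1wr — RD_PORT → AL2|MU1|ME0|BR1|rd0|wr1
(6) want 1×ALU +1rd +1wr — RD_PORT → AL2|MU1|ME0|BR1|rd0|wr1

reason(slot 6) = RD_PORT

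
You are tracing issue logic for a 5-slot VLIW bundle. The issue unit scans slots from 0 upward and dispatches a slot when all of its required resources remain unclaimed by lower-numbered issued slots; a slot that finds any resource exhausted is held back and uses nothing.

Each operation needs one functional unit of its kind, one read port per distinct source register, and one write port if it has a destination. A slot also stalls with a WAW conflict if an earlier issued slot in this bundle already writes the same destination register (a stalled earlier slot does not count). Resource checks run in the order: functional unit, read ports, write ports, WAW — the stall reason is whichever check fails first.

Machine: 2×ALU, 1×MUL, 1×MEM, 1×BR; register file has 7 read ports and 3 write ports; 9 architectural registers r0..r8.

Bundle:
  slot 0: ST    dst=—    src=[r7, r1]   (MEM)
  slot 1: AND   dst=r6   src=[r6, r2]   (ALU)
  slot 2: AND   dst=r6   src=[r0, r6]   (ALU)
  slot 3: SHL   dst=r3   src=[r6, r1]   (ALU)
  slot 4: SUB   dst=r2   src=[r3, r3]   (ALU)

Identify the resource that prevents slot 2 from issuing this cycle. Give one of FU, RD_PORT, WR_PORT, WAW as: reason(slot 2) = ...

[0] MEM needs rd=2 wr=0: ok; after: ALU=2 MUL=1 MEM=0 BR=1, R=5, W=3
[1] ALU needs rd=2 wr=1: ok; after: ALU=1 MUL=1 MEM=0 BR=1, R=3, W=2
[2] ALU needs rd=2 wr=1: WAW; after: ALU=1 MUL=1 MEM=0 BR=1, R=3, W=2
[3] ALU needs rd=2 wr=1: ok; after: ALU=0 MUL=1 MEM=0 BR=1, R=1, W=1
[4] ALU needs rd=1 wr=1: FU; after: ALU=0 MUL=1 MEM=0 BR=1, R=1, W=1

reason(slot 2) = WAW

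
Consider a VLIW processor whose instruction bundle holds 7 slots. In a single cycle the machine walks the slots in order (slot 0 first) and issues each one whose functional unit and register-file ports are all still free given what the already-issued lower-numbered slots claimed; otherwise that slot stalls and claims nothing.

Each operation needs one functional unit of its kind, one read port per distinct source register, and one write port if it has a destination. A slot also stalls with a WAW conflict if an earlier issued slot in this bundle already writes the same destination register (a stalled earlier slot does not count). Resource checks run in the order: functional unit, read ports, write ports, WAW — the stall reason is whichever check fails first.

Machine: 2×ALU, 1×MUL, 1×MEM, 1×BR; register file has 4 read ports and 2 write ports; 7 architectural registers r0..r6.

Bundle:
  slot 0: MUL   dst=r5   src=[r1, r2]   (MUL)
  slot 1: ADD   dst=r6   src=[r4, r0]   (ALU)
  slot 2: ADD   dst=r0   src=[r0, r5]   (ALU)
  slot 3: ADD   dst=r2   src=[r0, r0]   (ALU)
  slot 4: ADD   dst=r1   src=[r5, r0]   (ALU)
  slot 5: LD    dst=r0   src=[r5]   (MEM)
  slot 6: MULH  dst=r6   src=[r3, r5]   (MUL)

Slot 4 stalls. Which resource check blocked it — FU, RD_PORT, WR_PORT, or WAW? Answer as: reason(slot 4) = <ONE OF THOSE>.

(0) want 1×MUL +2rd +1wr — yes → AL2|MU0|ME1|BR1|rd2|wr1
(1) want 1×ALU +2rd +1wr — yes → AL1|MU0|ME1|BR1|rd0|wr0
(2) want 1×ALU +2rd +1wr — RD_PORT → AL1|MU0|ME1|BR1|rd0|wr0
(3) want 1×ALU +1rd +1wr — RD_PORT → AL1|MU0|ME1|BR1|rd0|wr0
(4) want 1×ALU +2rd +1wr — RD_PORT → AL1|MU0|ME1|BR1|rd0|wr0
(5) want 1×MEM +1rd +1wr — RD_PORT → AL1|MU0|ME1|BR1|rd0|wr0
(6) want 1×MUL +2rd +1wr — FU → AL1|MU0|ME1|BR1|rd0|wr0

reason(slot 4) = RD_PORT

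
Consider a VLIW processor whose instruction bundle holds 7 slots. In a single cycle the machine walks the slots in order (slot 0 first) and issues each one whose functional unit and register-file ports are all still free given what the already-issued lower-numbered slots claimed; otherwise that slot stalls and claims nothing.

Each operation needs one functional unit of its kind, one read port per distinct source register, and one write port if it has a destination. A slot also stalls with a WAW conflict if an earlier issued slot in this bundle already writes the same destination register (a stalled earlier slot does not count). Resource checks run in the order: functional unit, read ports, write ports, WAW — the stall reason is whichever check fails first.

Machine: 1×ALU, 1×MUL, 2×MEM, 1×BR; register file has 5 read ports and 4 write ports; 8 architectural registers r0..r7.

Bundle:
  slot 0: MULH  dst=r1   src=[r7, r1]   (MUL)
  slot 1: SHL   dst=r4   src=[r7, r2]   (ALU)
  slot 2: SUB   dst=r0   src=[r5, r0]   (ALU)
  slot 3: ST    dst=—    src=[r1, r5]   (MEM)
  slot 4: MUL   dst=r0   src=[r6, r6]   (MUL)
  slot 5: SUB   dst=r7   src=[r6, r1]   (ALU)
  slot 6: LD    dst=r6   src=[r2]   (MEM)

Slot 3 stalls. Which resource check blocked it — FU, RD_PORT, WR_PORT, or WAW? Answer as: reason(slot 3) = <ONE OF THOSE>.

  0. MUL→r1 ⇒ go  {1A/0Mu/2Ld/1B | 3r 3w}
  1. ALU→r4 ⇒ go  {0A/0Mu/2Ld/1B | 1r 2w}
  2. ALU→r0 ⇒ no(FU)  {0A/0Mu/2Ld/1B | 1r 2w}
  3. MEM ⇒ no(RD_PORT)  {0A/0Mu/2Ld/1B | 1r 2w}
  4. MUL→r0 ⇒ no(FU)  {0A/0Mu/2Ld/1B | 1r 2w}
  5. ALU→r7 ⇒ no(FU)  {0A/0Mu/2Ld/1B | 1r 2w}
  6. MEM→r6 ⇒ go  {0A/0Mu/1Ld/1B | 0r 1w}

reason(slot 3) = RD_PORT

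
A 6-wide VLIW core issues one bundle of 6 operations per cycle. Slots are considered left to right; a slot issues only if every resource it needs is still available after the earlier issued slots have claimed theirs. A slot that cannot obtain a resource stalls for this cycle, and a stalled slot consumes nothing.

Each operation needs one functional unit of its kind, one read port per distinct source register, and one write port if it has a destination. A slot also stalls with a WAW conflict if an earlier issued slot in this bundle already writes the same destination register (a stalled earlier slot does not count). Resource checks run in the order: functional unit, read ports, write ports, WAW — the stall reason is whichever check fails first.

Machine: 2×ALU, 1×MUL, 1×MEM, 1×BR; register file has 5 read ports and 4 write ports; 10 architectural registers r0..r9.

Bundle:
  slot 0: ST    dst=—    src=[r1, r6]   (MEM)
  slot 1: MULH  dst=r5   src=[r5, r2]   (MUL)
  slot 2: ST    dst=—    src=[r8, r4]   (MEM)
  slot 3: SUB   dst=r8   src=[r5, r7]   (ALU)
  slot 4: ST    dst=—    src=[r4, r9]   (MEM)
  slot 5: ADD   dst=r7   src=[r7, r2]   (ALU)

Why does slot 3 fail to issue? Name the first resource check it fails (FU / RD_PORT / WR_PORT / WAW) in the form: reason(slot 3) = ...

[0] MEM needs rd=2 wr=0: ok; after: ALU=2 MUL=1 MEM=0 BR=1, R=3, W=4
[1] MUL needs rd=2 wr=1: ok; after: ALU=2 MUL=0 MEM=0 BR=1, R=1, W=3
[2] MEM needs rd=2 wr=0: FU; after: ALU=2 MUL=0 MEM=0 BR=1, R=1, W=3
[3] ALU needs rd=2 wr=1: RD_PORT; after: ALU=2 MUL=0 MEM=0 BR=1, R=1, W=3
[4] MEM needs rd=2 wr=0: FU; after: ALU=2 MUL=0 MEM=0 BR=1, R=1, W=3
[5] ALU needs rd=2 wr=1: RD_PORT; after: ALU=2 MUL=0 MEM=0 BR=1, R=1, W=3

reason(slot 3) = RD_PORT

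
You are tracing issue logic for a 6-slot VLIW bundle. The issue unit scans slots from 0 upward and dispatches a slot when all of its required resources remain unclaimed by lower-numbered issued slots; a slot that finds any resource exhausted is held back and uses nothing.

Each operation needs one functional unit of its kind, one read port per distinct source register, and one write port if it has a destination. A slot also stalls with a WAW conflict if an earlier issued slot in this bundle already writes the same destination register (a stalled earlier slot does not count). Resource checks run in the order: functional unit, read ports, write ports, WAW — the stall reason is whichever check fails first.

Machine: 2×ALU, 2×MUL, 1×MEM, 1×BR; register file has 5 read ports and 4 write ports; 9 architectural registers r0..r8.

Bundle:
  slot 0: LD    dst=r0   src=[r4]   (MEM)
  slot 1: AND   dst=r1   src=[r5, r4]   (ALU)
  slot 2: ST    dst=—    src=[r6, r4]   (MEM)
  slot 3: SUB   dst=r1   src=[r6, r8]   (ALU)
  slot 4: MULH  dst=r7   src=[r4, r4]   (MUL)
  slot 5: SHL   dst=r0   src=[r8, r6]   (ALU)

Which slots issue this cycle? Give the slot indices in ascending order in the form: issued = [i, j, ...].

issued = [0, 1, 4]

(0) want 1×MEM +1rd +1wr — yes → AL2|MU2|ME0|BR1|rd4|wr3
(1) want 1×ALU +2rd +1wr — yes → AL1|MU2|ME0|BR1|rd2|wr2
(2) want 1×MEM +2rd +0wr — FU → AL1|MU2|ME0|BR1|rd2|wr2
(3) want 1×ALU +2rd +1wr — WAW → AL1|MU2|ME0|BR1|rd2|wr2
(4) want 1×MUL +1rd +1wr — yes → AL1|MU1|ME0|BR1|rd1|wr1
(5) want 1×ALU +2rd +1wr — RD_PORT → AL1|MU1|ME0|BR1|rd1|wr1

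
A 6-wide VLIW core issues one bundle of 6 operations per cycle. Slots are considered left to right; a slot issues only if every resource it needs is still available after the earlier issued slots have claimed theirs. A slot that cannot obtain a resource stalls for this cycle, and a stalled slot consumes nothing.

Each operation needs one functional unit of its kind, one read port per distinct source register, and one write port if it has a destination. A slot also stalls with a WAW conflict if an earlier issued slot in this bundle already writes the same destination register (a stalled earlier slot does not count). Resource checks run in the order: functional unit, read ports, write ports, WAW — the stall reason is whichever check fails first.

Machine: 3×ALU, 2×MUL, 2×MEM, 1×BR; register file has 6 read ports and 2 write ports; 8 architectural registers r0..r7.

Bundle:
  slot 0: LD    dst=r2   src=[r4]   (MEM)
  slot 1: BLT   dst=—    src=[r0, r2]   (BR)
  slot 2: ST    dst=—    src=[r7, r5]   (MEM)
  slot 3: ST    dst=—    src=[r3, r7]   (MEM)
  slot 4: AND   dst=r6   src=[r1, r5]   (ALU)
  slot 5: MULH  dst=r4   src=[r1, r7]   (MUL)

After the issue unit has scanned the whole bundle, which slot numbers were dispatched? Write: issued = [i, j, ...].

#0 MEM src=r4 dispatched  <A:3 Mu:2 Ld:1 B:1 rd:5 wr:1>
#1 BR src=r0,r2 dispatched  <A:3 Mu:2 Ld:1 B:0 rd:3 wr:1>
#2 MEM src=r7,r5 dispatched  <A:3 Mu:2 Ld:0 B:0 rd:1 wr:1>
#3 MEM src=r3,r7 held:FU  <A:3 Mu:2 Ld:0 B:0 rd:1 wr:1>
#4 ALU src=r1,r5 held:RD_PORT  <A:3 Mu:2 Ld:0 B:0 rd:1 wr:1>
#5 MUL src=r1,r7 held:RD_PORT  <A:3 Mu:2 Ld:0 B:0 rd:1 wr:1>

issued = [0, 1, 2]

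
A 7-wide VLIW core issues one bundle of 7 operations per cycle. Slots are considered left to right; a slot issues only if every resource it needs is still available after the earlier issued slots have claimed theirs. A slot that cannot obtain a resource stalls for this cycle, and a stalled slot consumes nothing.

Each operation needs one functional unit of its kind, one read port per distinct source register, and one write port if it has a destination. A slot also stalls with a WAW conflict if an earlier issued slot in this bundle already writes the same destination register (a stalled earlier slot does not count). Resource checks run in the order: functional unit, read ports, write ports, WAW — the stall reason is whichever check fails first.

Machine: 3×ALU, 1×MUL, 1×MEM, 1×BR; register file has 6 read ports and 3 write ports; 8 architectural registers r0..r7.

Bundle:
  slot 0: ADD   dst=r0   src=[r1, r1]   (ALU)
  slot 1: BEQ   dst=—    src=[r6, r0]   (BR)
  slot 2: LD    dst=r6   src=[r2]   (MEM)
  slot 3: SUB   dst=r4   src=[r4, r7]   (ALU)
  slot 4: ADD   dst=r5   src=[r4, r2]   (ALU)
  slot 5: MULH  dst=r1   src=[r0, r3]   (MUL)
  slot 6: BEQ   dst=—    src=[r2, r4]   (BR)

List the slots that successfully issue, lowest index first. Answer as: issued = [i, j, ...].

[0] ALU needs rd=1 wr=1: ok; after: ALU=2 MUL=1 MEM=1 BR=1, R=5, W=2
[1] BR needs rd=2 wr=0: ok; after: ALU=2 MUL=1 MEM=1 BR=0, R=3, W=2
[2] MEM needs rd=1 wr=1: ok; after: ALU=2 MUL=1 MEM=0 BR=0, R=2, W=1
[3] ALU needs rd=2 wr=1: ok; after: ALU=1 MUL=1 MEM=0 BR=0, R=0, W=0
[4] ALU needs rd=2 wr=1: RD_PORT; after: ALU=1 MUL=1 MEM=0 BR=0, R=0, W=0
[5] MUL needs rd=2 wr=1: RD_PORT; after: ALU=1 MUL=1 MEM=0 BR=0, R=0, W=0
[6] BR needs rd=2 wr=0: FU; after: ALU=1 MUL=1 MEM=0 BR=0, R=0, W=0

issued = [0, 1, 2, 3]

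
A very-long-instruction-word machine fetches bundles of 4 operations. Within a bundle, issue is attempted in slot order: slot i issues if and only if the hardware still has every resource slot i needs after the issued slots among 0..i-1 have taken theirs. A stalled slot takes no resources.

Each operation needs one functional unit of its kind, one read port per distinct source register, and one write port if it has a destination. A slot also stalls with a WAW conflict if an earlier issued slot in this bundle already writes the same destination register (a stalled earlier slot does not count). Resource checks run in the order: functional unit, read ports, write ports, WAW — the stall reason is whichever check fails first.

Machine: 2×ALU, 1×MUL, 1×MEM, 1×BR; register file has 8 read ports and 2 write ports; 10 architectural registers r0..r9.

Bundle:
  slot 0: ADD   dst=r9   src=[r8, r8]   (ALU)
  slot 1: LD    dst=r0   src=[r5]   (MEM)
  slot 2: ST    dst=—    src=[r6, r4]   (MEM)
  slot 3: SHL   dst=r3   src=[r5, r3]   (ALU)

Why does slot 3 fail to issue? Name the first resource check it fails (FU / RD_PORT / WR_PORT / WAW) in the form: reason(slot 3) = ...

reason(slot 3) = WR_PORT

(0) want 1×ALU +1rd +1wr — yes → AL1|MU1|ME1|BR1|rd7|wr1
(1) want 1×MEM +1rd +1wr — yes → AL1|MU1|ME0|BR1|rd6|wr0
(2) want 1×MEM +2rd +0wr — FU → AL1|MU1|ME0|BR1|rd6|wr0
(3) want 1×ALU +2rd +1wr — WR_PORT → AL1|MU1|ME0|BR1|rd6|wr0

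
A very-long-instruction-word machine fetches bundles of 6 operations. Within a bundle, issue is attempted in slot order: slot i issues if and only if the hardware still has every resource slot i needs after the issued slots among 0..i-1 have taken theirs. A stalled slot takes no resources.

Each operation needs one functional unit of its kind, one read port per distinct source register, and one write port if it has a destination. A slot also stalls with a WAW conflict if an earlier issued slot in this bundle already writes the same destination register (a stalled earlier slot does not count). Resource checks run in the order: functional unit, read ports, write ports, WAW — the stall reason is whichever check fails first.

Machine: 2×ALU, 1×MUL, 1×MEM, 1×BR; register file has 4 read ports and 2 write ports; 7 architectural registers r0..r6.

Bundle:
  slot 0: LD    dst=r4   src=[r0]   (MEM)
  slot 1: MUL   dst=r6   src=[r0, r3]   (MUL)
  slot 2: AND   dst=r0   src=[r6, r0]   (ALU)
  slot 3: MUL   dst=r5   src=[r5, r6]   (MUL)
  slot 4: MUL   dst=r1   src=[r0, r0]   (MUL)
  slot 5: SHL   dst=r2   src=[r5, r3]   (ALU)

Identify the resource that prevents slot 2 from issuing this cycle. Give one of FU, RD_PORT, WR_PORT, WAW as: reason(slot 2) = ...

#0 MEM src=r0 dispatched  <A:2 Mu:1 Ld:0 B:1 rd:3 wr:1>
#1 MUL src=r0,r3 dispatched  <A:2 Mu:0 Ld:0 B:1 rd:1 wr:0>
#2 ALU src=r6,r0 held:RD_PORT  <A:2 Mu:0 Ld:0 B:1 rd:1 wr:0>
#3 MUL src=r5,r6 held:FU  <A:2 Mu:0 Ld:0 B:1 rd:1 wr:0>
#4 MUL src=r0,r0 held:FU  <A:2 Mu:0 Ld:0 B:1 rd:1 wr:0>
#5 ALU src=r5,r3 held:RD_PORT  <A:2 Mu:0 Ld:0 B:1 rd:1 wr:0>

reason(slot 2) = RD_PORT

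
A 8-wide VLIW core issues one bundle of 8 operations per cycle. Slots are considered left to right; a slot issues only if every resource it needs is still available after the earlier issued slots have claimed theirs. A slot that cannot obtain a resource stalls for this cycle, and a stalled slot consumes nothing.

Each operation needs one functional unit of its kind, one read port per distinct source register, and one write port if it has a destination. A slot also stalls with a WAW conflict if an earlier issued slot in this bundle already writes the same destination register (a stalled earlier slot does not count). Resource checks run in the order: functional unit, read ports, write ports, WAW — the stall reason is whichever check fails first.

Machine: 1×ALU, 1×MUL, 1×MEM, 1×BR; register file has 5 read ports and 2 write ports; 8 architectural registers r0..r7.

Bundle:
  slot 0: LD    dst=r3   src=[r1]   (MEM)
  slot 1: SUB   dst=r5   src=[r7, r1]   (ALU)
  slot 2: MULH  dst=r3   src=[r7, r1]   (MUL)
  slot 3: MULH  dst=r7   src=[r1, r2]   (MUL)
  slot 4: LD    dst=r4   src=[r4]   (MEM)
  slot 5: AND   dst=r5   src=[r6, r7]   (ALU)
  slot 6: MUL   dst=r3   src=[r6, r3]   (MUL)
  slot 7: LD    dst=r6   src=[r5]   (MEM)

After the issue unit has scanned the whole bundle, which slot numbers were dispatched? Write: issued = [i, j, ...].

issued = [0, 1]

#0 MEM src=r1 dispatched  <A:1 Mu:1 Ld:0 B:1 rd:4 wr:1>
#1 ALU src=r7,r1 dispatched  <A:0 Mu:1 Ld:0 B:1 rd:2 wr:0>
#2 MUL src=r7,r1 held:WR_PORT  <A:0 Mu:1 Ld:0 B:1 rd:2 wr:0>
#3 MUL src=r1,r2 held:WR_PORT  <A:0 Mu:1 Ld:0 B:1 rd:2 wr:0>
#4 MEM src=r4 held:FU  <A:0 Mu:1 Ld:0 B:1 rd:2 wr:0>
#5 ALU src=r6,r7 held:FU  <A:0 Mu:1 Ld:0 B:1 rd:2 wr:0>
#6 MUL src=r6,r3 held:WR_PORT  <A:0 Mu:1 Ld:0 B:1 rd:2 wr:0>
#7 MEM src=r5 held:FU  <A:0 Mu:1 Ld:0 B:1 rd:2 wr:0>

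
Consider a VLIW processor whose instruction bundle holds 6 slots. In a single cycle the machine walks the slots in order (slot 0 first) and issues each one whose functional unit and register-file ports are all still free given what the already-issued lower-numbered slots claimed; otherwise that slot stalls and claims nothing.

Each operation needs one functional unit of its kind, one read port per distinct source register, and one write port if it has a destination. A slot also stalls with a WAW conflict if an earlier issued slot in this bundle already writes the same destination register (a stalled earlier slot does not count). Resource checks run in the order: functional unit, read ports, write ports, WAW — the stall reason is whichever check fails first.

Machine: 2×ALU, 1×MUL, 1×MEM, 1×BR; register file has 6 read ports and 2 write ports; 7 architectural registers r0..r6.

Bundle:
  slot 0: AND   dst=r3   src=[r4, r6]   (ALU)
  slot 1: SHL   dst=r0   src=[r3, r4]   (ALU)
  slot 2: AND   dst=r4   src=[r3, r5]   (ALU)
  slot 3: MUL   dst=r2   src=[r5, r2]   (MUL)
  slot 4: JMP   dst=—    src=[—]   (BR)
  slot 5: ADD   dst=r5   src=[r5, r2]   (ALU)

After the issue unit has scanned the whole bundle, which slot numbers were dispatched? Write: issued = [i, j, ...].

  0. ALU→r3 ⇒ go  {1A/1Mu/1Ld/1B | 4r 1w}
  1. ALU→r0 ⇒ go  {0A/1Mu/1Ld/1B | 2r 0w}
  2. ALU→r4 ⇒ no(FU)  {0A/1Mu/1Ld/1B | 2r 0w}
  3. MUL→r2 ⇒ no(WR_PORT)  {0A/1Mu/1Ld/1B | 2r 0w}
  4. BR ⇒ go  {0A/1Mu/1Ld/0B | 2r 0w}
  5. ALU→r5 ⇒ no(FU)  {0A/1Mu/1Ld/0B | 2r 0w}

issued = [0, 1, 4]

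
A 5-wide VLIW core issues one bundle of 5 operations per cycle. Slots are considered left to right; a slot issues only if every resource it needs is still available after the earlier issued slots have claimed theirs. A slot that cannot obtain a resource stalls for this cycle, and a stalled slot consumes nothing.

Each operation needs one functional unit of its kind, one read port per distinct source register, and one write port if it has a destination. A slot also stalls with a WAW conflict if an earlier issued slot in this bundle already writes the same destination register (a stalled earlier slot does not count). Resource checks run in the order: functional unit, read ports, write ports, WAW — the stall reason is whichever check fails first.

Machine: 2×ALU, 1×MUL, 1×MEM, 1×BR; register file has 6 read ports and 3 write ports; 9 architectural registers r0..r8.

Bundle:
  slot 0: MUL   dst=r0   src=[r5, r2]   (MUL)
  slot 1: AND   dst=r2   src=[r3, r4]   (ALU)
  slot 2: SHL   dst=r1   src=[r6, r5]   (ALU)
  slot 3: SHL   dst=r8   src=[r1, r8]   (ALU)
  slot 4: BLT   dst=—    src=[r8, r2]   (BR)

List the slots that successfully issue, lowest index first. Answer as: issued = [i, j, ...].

issued = [0, 1, 2]

#0 MUL src=r5,r2 dispatched  <A:2 Mu:0 Ld:1 B:1 rd:4 wr:2>
#1 ALU src=r3,r4 dispatched  <A:1 Mu:0 Ld:1 B:1 rd:2 wr:1>
#2 ALU src=r6,r5 dispatched  <A:0 Mu:0 Ld:1 B:1 rd:0 wr:0>
#3 ALU src=r1,r8 held:FU  <A:0 Mu:0 Ld:1 B:1 rd:0 wr:0>
#4 BR src=r8,r2 held:RD_PORT  <A:0 Mu:0 Ld:1 B:1 rd:0 wr:0>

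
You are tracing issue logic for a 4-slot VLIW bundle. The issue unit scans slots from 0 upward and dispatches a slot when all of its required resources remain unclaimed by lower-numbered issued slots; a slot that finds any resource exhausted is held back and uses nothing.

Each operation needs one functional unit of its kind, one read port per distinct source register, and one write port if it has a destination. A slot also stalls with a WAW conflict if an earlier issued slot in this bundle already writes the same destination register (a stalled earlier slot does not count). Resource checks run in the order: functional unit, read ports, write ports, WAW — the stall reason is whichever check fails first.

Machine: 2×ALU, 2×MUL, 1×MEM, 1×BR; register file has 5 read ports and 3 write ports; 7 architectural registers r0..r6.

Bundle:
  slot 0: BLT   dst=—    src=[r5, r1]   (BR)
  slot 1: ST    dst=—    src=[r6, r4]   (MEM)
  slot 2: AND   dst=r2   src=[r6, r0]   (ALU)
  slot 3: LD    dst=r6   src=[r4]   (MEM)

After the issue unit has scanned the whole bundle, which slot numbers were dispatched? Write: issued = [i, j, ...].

#0 BR src=r5,r1 dispatched  <A:2 Mu:2 Ld:1 B:0 rd:3 wr:3>
#1 MEM src=r6,r4 dispatched  <A:2 Mu:2 Ld:0 B:0 rd:1 wr:3>
#2 ALU src=r6,r0 held:RD_PORT  <A:2 Mu:2 Ld:0 B:0 rd:1 wr:3>
#3 MEM src=r4 held:FU  <A:2 Mu:2 Ld:0 B:0 rd:1 wr:3>

issued = [0, 1]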